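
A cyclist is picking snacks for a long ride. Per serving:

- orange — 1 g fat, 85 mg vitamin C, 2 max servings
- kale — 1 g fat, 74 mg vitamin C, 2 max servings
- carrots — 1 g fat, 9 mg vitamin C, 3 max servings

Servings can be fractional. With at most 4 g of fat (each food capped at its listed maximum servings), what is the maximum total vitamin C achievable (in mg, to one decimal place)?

Vitamin C per g fat: orange 85, kale 74, carrots 9.
Take 2 servings of orange: uses 2 g fat, +170.0 mg vitamin C (running total 170.0 mg).
Take 2 servings of kale: uses 2 g fat, +148.0 mg vitamin C (running total 318.0 mg).
Filling greedily by vitamin C-per-g fat is optimal for one linear limit, giving 318.0 mg.

318.0 mg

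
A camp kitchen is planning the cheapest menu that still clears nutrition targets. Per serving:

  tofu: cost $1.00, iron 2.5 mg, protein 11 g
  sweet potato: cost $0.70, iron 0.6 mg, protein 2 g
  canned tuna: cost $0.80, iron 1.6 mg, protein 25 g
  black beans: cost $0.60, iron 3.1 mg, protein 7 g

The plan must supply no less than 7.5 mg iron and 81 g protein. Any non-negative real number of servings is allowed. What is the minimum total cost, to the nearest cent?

$2.92

This is a tiny linear program; its minimum lies at a vertex of the feasible set. List the vertices and price them.
tofu only: max(7.5/2.5, 81/11) = 7.364 servings → $7.36.
sweet potato only: max(7.5/0.6, 81/2) = 40.5 servings → $28.35.
canned tuna only: max(7.5/1.6, 81/25) = 4.688 servings → $3.75.
black beans only: max(7.5/3.1, 81/7) = 11.57 servings → $6.94.
tofu + sweet potato: intersection lies outside the first quadrant.
tofu + canned tuna with both tight: 1.29 servings and 2.673 servings → $3.43.
tofu + black beans: intersection lies outside the first quadrant.
sweet potato + canned tuna with both tight: 4.907 servings and 2.847 servings → $5.71.
sweet potato + black beans: the both-tight solution has a negative serving — not a feasible corner.
canned tuna + black beans with both tight: 2.995 servings and 0.8733 servings → $2.92.
Cheapest feasible corner: $2.92.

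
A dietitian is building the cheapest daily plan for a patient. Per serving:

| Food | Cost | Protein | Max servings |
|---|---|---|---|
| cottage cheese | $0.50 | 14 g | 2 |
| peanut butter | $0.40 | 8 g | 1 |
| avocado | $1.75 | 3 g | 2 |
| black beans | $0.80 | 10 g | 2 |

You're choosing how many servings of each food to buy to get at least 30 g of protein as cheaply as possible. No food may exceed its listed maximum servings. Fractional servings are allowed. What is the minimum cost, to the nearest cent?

$1.10

Cost per g of protein: cottage cheese $0.0357, peanut butter $0.0500, black beans $0.0800, avocado $0.5833.
Take 2 servings of cottage cheese: +28.0 g protein for $1.00 (total $1.00, still need 2.0 g).
Take 0.25 servings of peanut butter: +2.0 g protein for $0.10 (total $1.10, still need 0.0 g).
Filling from the cheapest source first is optimal under one linear minimum: $1.10.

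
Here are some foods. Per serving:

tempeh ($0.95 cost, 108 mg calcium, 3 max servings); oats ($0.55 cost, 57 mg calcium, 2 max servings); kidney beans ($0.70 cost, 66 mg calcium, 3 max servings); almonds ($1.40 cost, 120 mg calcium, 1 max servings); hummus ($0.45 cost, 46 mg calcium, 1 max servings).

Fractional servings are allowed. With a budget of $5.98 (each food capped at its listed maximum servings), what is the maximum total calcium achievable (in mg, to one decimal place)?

633.0 mg

Calcium per dollar: tempeh 113.7, oats 103.6, hummus 102.2, kidney beans 94.29, almonds 85.71.
Take 3 servings of tempeh: spends $2.85, +324.0 mg calcium (running total 324.0 mg).
Take 2 servings of oats: spends $1.10, +114.0 mg calcium (running total 438.0 mg).
Take 1 serving of hummus: spends $0.45, +46.0 mg calcium (running total 484.0 mg).
Take 2.257 servings of kidney beans: spends $1.58, +149.0 mg calcium (running total 633.0 mg).
Filling greedily by calcium-per-dollar is optimal for one linear limit, giving 633.0 mg.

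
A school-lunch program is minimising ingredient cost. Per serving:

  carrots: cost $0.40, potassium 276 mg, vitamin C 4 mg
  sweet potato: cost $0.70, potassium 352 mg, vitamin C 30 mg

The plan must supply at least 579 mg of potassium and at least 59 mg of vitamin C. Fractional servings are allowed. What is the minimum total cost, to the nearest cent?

Minimising a linear cost over {potassium ≥ 579, vitamin C ≥ 59, servings ≥ 0} — the optimum is at a vertex, using one or two foods.
carrots only: max(579/276, 59/4) = 14.75 servings → $5.90.
sweet potato only: max(579/352, 59/30) = 1.967 servings → $1.38.
carrots + sweet potato: the both-tight solution has a negative serving — not a feasible corner.
So the least-cost plan costs $1.38.

$1.38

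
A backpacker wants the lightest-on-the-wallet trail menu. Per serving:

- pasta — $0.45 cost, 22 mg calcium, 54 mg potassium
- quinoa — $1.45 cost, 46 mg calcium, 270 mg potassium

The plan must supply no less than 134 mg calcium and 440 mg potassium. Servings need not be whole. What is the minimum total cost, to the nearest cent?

$3.10

This is a tiny linear program; its minimum lies at a vertex of the feasible set. List the vertices and price them.
pasta only: max(134/22, 440/54) = 8.148 servings → $3.67.
quinoa only: max(134/46, 440/270) = 2.913 servings → $4.22.
pasta + quinoa with both tight: 4.612 servings and 0.7072 servings → $3.10.
So the least-cost plan costs $3.10.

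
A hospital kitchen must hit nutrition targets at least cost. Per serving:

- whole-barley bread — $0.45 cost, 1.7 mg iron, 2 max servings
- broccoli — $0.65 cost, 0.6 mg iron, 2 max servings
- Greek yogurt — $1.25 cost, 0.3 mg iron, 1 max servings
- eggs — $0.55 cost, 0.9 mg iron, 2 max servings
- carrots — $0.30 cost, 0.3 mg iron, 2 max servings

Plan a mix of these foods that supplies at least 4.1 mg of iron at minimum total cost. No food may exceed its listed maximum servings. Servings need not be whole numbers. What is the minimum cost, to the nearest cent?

Cost per mg of iron: whole-barley bread $0.2647, eggs $0.6111, carrots $1.0000, broccoli $1.0833, Greek yogurt $4.1667.
Take 2 servings of whole-barley bread: +3.4 mg iron for $0.90 (total $0.90, still need 0.7 mg).
Take 0.7778 servings of eggs: +0.7 mg iron for $0.43 (total $1.33, still need 0.0 mg).
Greedy by cheapest-per-mg is optimal for a single linear constraint, so the minimum cost is $1.33.

$1.33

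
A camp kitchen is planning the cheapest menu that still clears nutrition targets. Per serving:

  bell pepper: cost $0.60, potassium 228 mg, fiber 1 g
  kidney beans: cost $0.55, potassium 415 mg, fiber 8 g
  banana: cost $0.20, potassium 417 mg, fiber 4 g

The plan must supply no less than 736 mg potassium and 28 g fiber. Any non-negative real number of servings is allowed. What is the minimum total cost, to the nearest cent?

bell pepper only: max(736/228, 28/1) = 28 servings → $16.80.
kidney beans only: max(736/415, 28/8) = 3.5 servings → $1.93.
banana only: max(736/417, 28/4) = 7 servings → $1.40.
bell pepper + kidney beans: the both-tight solution has a negative serving — not a feasible corner.
bell pepper + banana with both targets exact would need a negative amount; discard.
kidney beans + banana: the both-tight solution has a negative serving — not a feasible corner.
The minimum over all feasible corners is $1.40.

$1.40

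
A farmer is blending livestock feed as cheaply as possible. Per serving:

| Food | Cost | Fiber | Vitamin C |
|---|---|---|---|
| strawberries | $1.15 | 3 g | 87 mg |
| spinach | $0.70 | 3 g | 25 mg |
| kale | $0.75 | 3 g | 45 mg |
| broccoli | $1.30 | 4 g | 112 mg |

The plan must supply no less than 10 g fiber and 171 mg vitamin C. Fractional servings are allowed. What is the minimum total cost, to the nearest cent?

Check every corner: each single food scaled to meet both minima, and each pair solved so both constraints bind.
strawberries only: max(10/3, 171/87) = 3.333 servings → $3.83.
spinach only: max(10/3, 171/25) = 6.84 servings → $4.79.
kale only: max(10/3, 171/45) = 3.8 servings → $2.85.
broccoli only: max(10/4, 171/112) = 2.5 servings → $3.25.
strawberries + spinach with both tight: 1.414 servings and 1.919 servings → $2.97.
strawberries + kale with both tight: 0.5 servings and 2.833 servings → $2.70.
strawberries + broccoli: intersection lies outside the first quadrant.
spinach + kale: intersection lies outside the first quadrant.
spinach + broccoli with both tight: 1.847 servings and 1.114 servings → $2.74.
kale + broccoli with both tight: 2.795 servings and 0.4038 servings → $2.62.
Cheapest feasible corner: $2.62.

$2.62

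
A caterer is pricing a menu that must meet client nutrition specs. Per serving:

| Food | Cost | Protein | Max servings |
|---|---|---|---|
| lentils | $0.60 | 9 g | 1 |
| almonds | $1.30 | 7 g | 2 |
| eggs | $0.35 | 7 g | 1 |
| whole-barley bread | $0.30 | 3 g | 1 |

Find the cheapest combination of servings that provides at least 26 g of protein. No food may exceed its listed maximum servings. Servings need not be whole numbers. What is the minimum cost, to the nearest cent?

Cost per g of protein: eggs $0.0500, lentils $0.0667, whole-barley bread $0.1000, almonds $0.1857.
Take 1 serving of eggs: +7.0 g protein for $0.35 (total $0.35, still need 19.0 g).
Take 1 serving of lentils: +9.0 g protein for $0.60 (total $0.95, still need 10.0 g).
Take 1 serving of whole-barley bread: +3.0 g protein for $0.30 (total $1.25, still need 7.0 g).
Take 1 serving of almonds: +7.0 g protein for $1.30 (total $2.55, still need 0.0 g).
Greedy by cheapest-per-g is optimal for a single linear constraint, so the minimum cost is $2.55.

$2.55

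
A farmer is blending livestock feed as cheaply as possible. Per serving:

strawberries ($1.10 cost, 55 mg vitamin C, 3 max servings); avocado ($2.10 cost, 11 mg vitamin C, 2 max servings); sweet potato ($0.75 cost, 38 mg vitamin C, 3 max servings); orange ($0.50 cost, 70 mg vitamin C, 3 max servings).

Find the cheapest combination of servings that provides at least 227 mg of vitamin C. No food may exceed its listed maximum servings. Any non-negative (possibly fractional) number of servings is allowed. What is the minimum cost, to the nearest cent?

$1.84

Cost per mg of vitamin C: orange $0.0071, sweet potato $0.0197, strawberries $0.0200, avocado $0.1909.
Take 3 servings of orange: +210.0 mg vitamin C for $1.50 (total $1.50, still need 17.0 mg).
Take 0.4474 servings of sweet potato: +17.0 mg vitamin C for $0.34 (total $1.84, still need 0.0 mg).
Filling from the cheapest source first is optimal under one linear minimum: $1.84.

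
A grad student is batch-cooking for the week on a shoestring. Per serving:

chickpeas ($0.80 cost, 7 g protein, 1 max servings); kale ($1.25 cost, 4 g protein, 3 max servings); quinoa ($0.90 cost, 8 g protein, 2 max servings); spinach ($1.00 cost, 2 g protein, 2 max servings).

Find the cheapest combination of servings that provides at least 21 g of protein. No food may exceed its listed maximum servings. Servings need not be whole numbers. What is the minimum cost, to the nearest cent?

$2.37

Cost per g of protein: quinoa $0.1125, chickpeas $0.1143, kale $0.3125, spinach $0.5000.
Take 2 servings of quinoa: +16.0 g protein for $1.80 (total $1.80, still need 5.0 g).
Take 0.7143 servings of chickpeas: +5.0 g protein for $0.57 (total $2.37, still need 0.0 g).
Filling from the cheapest source first is optimal under one linear minimum: $2.37.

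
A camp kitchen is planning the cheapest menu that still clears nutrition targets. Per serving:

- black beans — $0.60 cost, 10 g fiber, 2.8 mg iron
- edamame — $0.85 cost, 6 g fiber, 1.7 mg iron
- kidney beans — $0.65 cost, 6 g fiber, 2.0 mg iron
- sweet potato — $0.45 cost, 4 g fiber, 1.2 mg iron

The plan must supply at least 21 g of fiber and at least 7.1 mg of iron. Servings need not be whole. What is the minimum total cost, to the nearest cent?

black beans only: max(21/10, 7.1/2.8) = 2.536 servings → $1.52.
edamame only: max(21/6, 7.1/1.7) = 4.176 servings → $3.55.
kidney beans only: max(21/6, 7.1/2.0) = 3.55 servings → $2.31.
sweet potato only: max(21/4, 7.1/1.2) = 5.917 servings → $2.66.
black beans + edamame: intersection lies outside the first quadrant.
black beans + kidney beans with both targets exact would need a negative amount; discard.
black beans + sweet potato with both targets exact would need a negative amount; discard.
edamame + kidney beans with both targets exact would need a negative amount; discard.
edamame + sweet potato: intersection lies outside the first quadrant.
kidney beans + sweet potato: intersection lies outside the first quadrant.
So the least-cost plan costs $1.52.

$1.52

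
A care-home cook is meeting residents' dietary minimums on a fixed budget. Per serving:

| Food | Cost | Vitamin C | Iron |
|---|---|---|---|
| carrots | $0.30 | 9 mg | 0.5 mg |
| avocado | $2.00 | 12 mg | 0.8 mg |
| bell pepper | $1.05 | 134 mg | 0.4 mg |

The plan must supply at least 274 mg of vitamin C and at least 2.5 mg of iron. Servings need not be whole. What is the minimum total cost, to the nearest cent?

$2.96

An LP optimum is at a vertex; with two nutrient constraints at most two foods are used. Check each candidate.
carrots only: max(274/9, 2.5/0.5) = 30.44 servings → $9.13.
avocado only: max(274/12, 2.5/0.8) = 22.83 servings → $45.67.
bell pepper only: max(274/134, 2.5/0.4) = 6.25 servings → $6.56.
carrots + avocado: intersection lies outside the first quadrant.
carrots + bell pepper with both tight: 3.555 servings and 1.806 servings → $2.96.
avocado + bell pepper with both tight: 2.201 servings and 1.848 servings → $6.34.
The minimum over all feasible corners is $2.96.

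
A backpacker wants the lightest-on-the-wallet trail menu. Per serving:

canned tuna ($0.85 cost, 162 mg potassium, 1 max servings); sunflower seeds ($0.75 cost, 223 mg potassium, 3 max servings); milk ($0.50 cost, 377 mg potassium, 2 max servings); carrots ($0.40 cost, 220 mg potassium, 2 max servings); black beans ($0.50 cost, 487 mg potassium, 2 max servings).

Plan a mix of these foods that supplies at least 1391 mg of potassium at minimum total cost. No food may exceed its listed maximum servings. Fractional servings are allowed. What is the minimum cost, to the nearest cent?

$1.55

Cost per mg of potassium: black beans $0.0010, milk $0.0013, carrots $0.0018, sunflower seeds $0.0034, canned tuna $0.0052.
Take 2 servings of black beans: +974.0 mg potassium for $1.00 (total $1.00, still need 417.0 mg).
Take 1.106 servings of milk: +417.0 mg potassium for $0.55 (total $1.55, still need 0.0 mg).
Greedy by cheapest-per-mg is optimal for a single linear constraint, so the minimum cost is $1.55.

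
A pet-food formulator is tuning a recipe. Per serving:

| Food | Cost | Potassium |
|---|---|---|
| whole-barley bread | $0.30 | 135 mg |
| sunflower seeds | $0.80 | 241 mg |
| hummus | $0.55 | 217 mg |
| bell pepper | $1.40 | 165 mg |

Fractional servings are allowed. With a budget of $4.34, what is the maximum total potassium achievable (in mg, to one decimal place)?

Potassium per dollar: whole-barley bread 450, hummus 394.5, sunflower seeds 301.2, bell pepper 117.9.
With no serving limits, spend the whole cost allowance on whole-barley bread: $4.34 / $0.30 × 135 mg = 1953.0 mg.

1953.0 mg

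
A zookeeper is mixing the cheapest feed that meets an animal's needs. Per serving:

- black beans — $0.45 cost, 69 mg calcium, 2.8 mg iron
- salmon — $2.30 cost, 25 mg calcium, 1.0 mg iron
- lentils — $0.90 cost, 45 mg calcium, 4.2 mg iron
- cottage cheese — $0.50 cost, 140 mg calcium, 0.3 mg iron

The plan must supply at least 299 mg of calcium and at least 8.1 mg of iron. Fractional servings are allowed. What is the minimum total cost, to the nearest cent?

Two binding constraints pin down two serving amounts, so the optimal mix uses at most two foods. The candidates are each food alone (scaled to the tighter of calcium/iron) and each pair with both constraints tight.
black beans only: max(299/69, 8.1/2.8) = 4.333 servings → $1.95.
salmon only: max(299/25, 8.1/1.0) = 11.96 servings → $27.51.
lentils only: max(299/45, 8.1/4.2) = 6.644 servings → $5.98.
cottage cheese only: max(299/140, 8.1/0.3) = 27 servings → $13.50.
black beans + salmon: intersection lies outside the first quadrant.
black beans + lentils: intersection lies outside the first quadrant.
black beans + cottage cheese with both tight: 2.813 servings and 0.7495 servings → $1.64.
salmon + lentils with both targets exact would need a negative amount; discard.
salmon + cottage cheese with both tight: 7.882 servings and 0.7283 servings → $18.49.
lentils + cottage cheese with both tight: 1.818 servings and 1.551 servings → $2.41.
So the least-cost plan costs $1.64.

$1.64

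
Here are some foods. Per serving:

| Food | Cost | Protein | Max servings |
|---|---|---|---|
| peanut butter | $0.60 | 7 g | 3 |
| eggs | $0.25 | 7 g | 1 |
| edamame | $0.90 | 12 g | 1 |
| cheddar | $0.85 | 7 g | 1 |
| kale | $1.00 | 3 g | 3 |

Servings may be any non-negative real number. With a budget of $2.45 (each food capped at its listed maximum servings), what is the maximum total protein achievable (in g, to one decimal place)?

34.2 g

Protein per dollar: eggs 28, edamame 13.33, peanut butter 11.67, cheddar 8.235, kale 3.
Take 1 serving of eggs: spends $0.25, +7.0 g protein (running total 7.0 g).
Take 1 serving of edamame: spends $0.90, +12.0 g protein (running total 19.0 g).
Take 2.167 servings of peanut butter: spends $1.30, +15.2 g protein (running total 34.2 g).
Greedy by best ratio exhausts the cost allowance optimally: 34.2 g.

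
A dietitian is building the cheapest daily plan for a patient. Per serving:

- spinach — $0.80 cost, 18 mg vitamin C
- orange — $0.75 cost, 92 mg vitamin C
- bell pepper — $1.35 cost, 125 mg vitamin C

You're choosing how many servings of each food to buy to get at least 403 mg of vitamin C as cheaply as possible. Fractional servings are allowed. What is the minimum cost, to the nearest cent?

$3.29

Cost per mg of vitamin C: orange $0.0082, bell pepper $0.0108, spinach $0.0444.
With no serving limits, use only orange: 403 mg / 92 mg = 4.38 servings × $0.75 = $3.29.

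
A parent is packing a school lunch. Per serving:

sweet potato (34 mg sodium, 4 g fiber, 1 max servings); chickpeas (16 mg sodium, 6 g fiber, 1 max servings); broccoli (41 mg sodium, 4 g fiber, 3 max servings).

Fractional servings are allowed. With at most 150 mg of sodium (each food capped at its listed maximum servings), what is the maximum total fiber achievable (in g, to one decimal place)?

19.8 g

Fiber per mg sodium: chickpeas 0.375, sweet potato 0.1176, broccoli 0.09756.
Take 1 serving of chickpeas: uses 16 mg sodium, +6.0 g fiber (running total 6.0 g).
Take 1 serving of sweet potato: uses 34 mg sodium, +4.0 g fiber (running total 10.0 g).
Take 2.439 servings of broccoli: uses 100 mg sodium, +9.8 g fiber (running total 19.8 g).
Filling greedily by fiber-per-mg sodium is optimal for one linear limit, giving 19.8 g.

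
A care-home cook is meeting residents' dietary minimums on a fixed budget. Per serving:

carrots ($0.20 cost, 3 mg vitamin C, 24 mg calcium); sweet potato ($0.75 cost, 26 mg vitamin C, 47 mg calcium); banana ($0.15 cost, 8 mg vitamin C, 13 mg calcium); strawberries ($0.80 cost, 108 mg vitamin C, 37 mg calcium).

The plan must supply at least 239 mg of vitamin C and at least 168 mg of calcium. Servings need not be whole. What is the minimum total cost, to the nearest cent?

$2.44

Minimising a linear cost over {vitamin C ≥ 239, calcium ≥ 168, servings ≥ 0} — the optimum is at a vertex, using one or two foods.
carrots only: max(239/3, 168/24) = 79.67 servings → $15.93.
sweet potato only: max(239/26, 168/47) = 9.192 servings → $6.89.
banana only: max(239/8, 168/13) = 29.88 servings → $4.48.
strawberries only: max(239/108, 168/37) = 4.541 servings → $3.63.
carrots + sweet potato: the both-tight solution has a negative serving — not a feasible corner.
carrots + banana with both targets exact would need a negative amount; discard.
carrots + strawberries with both tight: 3.749 servings and 2.109 servings → $2.44.
sweet potato + banana with both targets exact would need a negative amount; discard.
sweet potato + strawberries with both tight: 2.261 servings and 1.669 servings → $3.03.
banana + strawberries with both tight: 8.394 servings and 1.591 servings → $2.53.
The minimum over all feasible corners is $2.44.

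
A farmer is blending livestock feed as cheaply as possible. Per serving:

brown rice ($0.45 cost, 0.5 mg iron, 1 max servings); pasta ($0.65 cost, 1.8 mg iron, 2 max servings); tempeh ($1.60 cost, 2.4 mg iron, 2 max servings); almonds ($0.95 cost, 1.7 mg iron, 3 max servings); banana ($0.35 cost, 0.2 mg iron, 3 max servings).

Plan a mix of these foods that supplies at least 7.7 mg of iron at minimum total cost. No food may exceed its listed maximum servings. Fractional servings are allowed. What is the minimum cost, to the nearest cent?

Cost per mg of iron: pasta $0.3611, almonds $0.5588, tempeh $0.6667, brown rice $0.9000, banana $1.7500.
Take 2 servings of pasta: +3.6 mg iron for $1.30 (total $1.30, still need 4.1 mg).
Take 2.412 servings of almonds: +4.1 mg iron for $2.29 (total $3.59, still need 0.0 mg).
Filling from the cheapest source first is optimal under one linear minimum: $3.59.

$3.59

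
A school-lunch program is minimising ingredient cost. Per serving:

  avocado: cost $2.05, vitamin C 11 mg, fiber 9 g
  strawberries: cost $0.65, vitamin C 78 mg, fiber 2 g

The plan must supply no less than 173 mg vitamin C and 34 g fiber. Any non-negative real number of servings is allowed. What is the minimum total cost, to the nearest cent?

The cheapest plan sits at a corner of the feasible region — with two constraints it uses at most two foods.
avocado only: max(173/11, 34/9) = 15.73 servings → $32.24.
strawberries only: max(173/78, 34/2) = 17 servings → $11.05.
avocado + strawberries with both tight: 3.391 servings and 1.74 servings → $8.08.
Cheapest feasible corner: $8.08.

$8.08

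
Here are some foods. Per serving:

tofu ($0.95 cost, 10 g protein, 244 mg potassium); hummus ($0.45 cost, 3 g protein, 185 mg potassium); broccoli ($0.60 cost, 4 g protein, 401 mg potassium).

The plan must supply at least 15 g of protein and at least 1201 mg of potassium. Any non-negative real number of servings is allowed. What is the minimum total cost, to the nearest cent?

This is a tiny linear program; its minimum lies at a vertex of the feasible set. List the vertices and price them.
tofu only: max(15/10, 1201/244) = 4.922 servings → $4.68.
hummus only: max(15/3, 1201/185) = 6.492 servings → $2.92.
broccoli only: max(15/4, 1201/401) = 3.75 servings → $2.25.
tofu + hummus: the both-tight solution has a negative serving — not a feasible corner.
tofu + broccoli with both tight: 0.3991 servings and 2.752 servings → $2.03.
hummus + broccoli with both tight: 2.616 servings and 1.788 servings → $2.25.
The minimum over all feasible corners is $2.03.

$2.03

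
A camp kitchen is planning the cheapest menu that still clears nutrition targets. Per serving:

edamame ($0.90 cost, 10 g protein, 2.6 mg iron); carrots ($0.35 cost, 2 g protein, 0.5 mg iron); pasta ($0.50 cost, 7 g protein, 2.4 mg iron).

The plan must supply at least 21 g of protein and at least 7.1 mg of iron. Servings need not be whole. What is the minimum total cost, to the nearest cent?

Compare the cost at each extreme point of the feasible region.
edamame only: max(21/10, 7.1/2.6) = 2.731 servings → $2.46.
carrots only: max(21/2, 7.1/0.5) = 14.2 servings → $4.97.
pasta only: max(21/7, 7.1/2.4) = 3 servings → $1.50.
edamame + carrots: intersection lies outside the first quadrant.
edamame + pasta with both tight: 0.1207 servings and 2.828 servings → $1.52.
carrots + pasta with both tight: 0.5385 servings and 2.846 servings → $1.61.
So the least-cost plan costs $1.50.

$1.50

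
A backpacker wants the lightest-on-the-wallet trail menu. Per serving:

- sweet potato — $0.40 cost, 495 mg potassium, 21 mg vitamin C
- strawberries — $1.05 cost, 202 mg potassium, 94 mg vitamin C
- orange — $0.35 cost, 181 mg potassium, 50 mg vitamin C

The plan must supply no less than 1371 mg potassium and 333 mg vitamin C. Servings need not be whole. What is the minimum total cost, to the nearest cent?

$2.43

sweet potato only: max(1371/495, 333/21) = 15.86 servings → $6.34.
strawberries only: max(1371/202, 333/94) = 6.787 servings → $7.13.
orange only: max(1371/181, 333/50) = 7.575 servings → $2.65.
sweet potato + strawberries with both tight: 1.457 servings and 3.217 servings → $3.96.
sweet potato + orange with both tight: 0.3951 servings and 6.494 servings → $2.43.
strawberries + orange: intersection lies outside the first quadrant.
Cheapest feasible corner: $2.43.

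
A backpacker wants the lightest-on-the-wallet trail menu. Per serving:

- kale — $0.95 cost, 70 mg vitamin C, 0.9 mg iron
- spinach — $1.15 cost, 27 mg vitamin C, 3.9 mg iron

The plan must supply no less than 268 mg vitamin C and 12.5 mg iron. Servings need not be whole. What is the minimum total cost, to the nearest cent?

$5.63

A basic optimal solution has at most two foods positive. Try each food alone and each pair with both targets met exactly.
kale only: max(268/70, 12.5/0.9) = 13.89 servings → $13.19.
spinach only: max(268/27, 12.5/3.9) = 9.926 servings → $11.41.
kale + spinach with both tight: 2.846 servings and 2.548 servings → $5.63.
The minimum over all feasible corners is $5.63.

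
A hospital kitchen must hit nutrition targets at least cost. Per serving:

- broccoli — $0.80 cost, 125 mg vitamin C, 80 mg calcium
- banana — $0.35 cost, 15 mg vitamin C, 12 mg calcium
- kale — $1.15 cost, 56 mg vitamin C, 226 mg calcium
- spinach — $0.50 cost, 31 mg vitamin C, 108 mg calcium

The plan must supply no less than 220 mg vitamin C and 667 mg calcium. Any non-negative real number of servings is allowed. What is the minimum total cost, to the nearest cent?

Two binding constraints pin down two serving amounts, so the optimal mix uses at most two foods. The candidates are each food alone (scaled to the tighter of vitamin C/calcium) and each pair with both constraints tight.
broccoli only: max(220/125, 667/80) = 8.338 servings → $6.67.
banana only: max(220/15, 667/12) = 55.58 servings → $19.45.
kale only: max(220/56, 667/226) = 3.929 servings → $4.52.
spinach only: max(220/31, 667/108) = 7.097 servings → $3.55.
broccoli + banana: the both-tight solution has a negative serving — not a feasible corner.
broccoli + kale with both tight: 0.5203 servings and 2.767 servings → $3.60.
broccoli + spinach with both tight: 0.2798 servings and 5.969 servings → $3.21.
banana + kale with both tight: 4.55 servings and 2.71 servings → $4.71.
banana + spinach with both tight: 2.47 servings and 5.901 servings → $3.82.
kale + spinach: intersection lies outside the first quadrant.
So the least-cost plan costs $3.21.

$3.21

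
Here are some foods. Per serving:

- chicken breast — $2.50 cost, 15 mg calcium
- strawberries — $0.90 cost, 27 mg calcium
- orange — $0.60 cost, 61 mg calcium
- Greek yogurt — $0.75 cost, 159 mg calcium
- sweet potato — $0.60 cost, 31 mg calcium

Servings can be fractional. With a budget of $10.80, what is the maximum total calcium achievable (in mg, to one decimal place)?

2289.6 mg

Calcium per dollar: Greek yogurt 212, orange 101.7, sweet potato 51.67, strawberries 30, chicken breast 6.
With no serving limits, spend the whole cost allowance on Greek yogurt: $10.80 / $0.75 × 159 mg = 2289.6 mg.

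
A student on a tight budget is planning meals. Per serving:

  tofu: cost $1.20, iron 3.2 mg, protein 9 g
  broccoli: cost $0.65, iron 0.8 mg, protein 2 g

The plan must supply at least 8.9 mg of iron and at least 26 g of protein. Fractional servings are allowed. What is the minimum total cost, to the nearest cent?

$3.47

tofu only: max(8.9/3.2, 26/9) = 2.889 servings → $3.47.
broccoli only: max(8.9/0.8, 26/2) = 13 servings → $8.45.
tofu + broccoli: the both-tight solution has a negative serving — not a feasible corner.
The minimum over all feasible corners is $3.47.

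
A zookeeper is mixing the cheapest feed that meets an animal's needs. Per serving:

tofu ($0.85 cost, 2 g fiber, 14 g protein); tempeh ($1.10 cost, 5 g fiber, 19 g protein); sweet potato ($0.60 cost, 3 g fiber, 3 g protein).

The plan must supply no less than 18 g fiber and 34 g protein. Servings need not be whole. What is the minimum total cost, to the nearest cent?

$3.71

tofu only: max(18/2, 34/14) = 9 servings → $7.65.
tempeh only: max(18/5, 34/19) = 3.6 servings → $3.96.
sweet potato only: max(18/3, 34/3) = 11.33 servings → $6.80.
tofu + tempeh: intersection lies outside the first quadrant.
tofu + sweet potato with both tight: 1.333 servings and 5.111 servings → $4.20.
tempeh + sweet potato with both tight: 1.143 servings and 4.095 servings → $3.71.
Cheapest feasible corner: $3.71.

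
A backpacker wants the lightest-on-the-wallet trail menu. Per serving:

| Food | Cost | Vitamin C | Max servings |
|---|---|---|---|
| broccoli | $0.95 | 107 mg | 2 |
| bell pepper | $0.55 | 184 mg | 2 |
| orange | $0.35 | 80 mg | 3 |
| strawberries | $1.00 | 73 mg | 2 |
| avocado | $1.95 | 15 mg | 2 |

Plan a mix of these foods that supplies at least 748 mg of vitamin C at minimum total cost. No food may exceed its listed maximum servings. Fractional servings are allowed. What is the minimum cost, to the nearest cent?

$3.39

Cost per mg of vitamin C: bell pepper $0.0030, orange $0.0044, broccoli $0.0089, strawberries $0.0137, avocado $0.1300.
Take 2 servings of bell pepper: +368.0 mg vitamin C for $1.10 (total $1.10, still need 380.0 mg).
Take 3 servings of orange: +240.0 mg vitamin C for $1.05 (total $2.15, still need 140.0 mg).
Take 1.308 servings of broccoli: +140.0 mg vitamin C for $1.24 (total $3.39, still need 0.0 mg).
Greedy by cheapest-per-mg is optimal for a single linear constraint, so the minimum cost is $3.39.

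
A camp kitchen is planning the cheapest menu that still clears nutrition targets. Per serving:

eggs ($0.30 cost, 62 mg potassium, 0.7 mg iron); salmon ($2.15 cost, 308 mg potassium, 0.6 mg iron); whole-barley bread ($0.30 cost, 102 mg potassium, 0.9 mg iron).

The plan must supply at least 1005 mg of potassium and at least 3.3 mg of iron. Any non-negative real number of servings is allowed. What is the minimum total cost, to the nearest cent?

$2.96

Check every corner: each single food scaled to meet both minima, and each pair solved so both constraints bind.
eggs only: max(1005/62, 3.3/0.7) = 16.21 servings → $4.86.
salmon only: max(1005/308, 3.3/0.6) = 5.5 servings → $11.82.
whole-barley bread only: max(1005/102, 3.3/0.9) = 9.853 servings → $2.96.
eggs + salmon with both tight: 2.317 servings and 2.797 servings → $6.71.
eggs + whole-barley bread with both targets exact would need a negative amount; discard.
salmon + whole-barley bread with both tight: 2.629 servings and 1.914 servings → $6.23.
The minimum over all feasible corners is $2.96.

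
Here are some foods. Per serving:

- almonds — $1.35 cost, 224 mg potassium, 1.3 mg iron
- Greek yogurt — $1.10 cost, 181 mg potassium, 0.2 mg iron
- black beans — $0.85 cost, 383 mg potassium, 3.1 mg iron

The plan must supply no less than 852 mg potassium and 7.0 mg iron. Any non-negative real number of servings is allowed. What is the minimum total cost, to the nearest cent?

Check every corner: each single food scaled to meet both minima, and each pair solved so both constraints bind.
almonds only: max(852/224, 7.0/1.3) = 5.385 servings → $7.27.
Greek yogurt only: max(852/181, 7.0/0.2) = 35 servings → $38.50.
black beans only: max(852/383, 7.0/3.1) = 2.258 servings → $1.92.
almonds + Greek yogurt: the both-tight solution has a negative serving — not a feasible corner.
almonds + black beans: the both-tight solution has a negative serving — not a feasible corner.
Greek yogurt + black beans: intersection lies outside the first quadrant.
The minimum over all feasible corners is $1.92.

$1.92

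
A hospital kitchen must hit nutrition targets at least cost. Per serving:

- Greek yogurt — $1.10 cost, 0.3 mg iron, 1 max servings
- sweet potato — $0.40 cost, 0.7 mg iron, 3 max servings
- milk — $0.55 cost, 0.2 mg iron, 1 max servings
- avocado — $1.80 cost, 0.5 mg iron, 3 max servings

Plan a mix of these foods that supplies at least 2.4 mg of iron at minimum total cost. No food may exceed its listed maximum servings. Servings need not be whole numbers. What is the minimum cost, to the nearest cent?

Cost per mg of iron: sweet potato $0.5714, milk $2.7500, avocado $3.6000, Greek yogurt $3.6667.
Take 3 servings of sweet potato: +2.1 mg iron for $1.20 (total $1.20, still need 0.3 mg).
Take 1 serving of milk: +0.2 mg iron for $0.55 (total $1.75, still need 0.1 mg).
Take 0.2 servings of avocado: +0.1 mg iron for $0.36 (total $2.11, still need 0.0 mg).
Greedy by cheapest-per-mg is optimal for a single linear constraint, so the minimum cost is $2.11.

$2.11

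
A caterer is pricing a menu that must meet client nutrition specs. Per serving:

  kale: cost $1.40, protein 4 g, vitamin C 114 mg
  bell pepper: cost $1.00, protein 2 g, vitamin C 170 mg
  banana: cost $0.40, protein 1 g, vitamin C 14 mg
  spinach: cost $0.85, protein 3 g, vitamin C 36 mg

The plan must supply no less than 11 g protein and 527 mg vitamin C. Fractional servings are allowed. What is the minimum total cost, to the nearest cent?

$4.29

kale only: max(11/4, 527/114) = 4.623 servings → $6.47.
bell pepper only: max(11/2, 527/170) = 5.5 servings → $5.50.
banana only: max(11/1, 527/14) = 37.64 servings → $15.06.
spinach only: max(11/3, 527/36) = 14.64 servings → $12.44.
kale + bell pepper with both tight: 1.805 servings and 1.889 servings → $4.42.
kale + banana: intersection lies outside the first quadrant.
kale + spinach with both targets exact would need a negative amount; discard.
bell pepper + banana with both tight: 2.627 servings and 5.746 servings → $4.93.
bell pepper + spinach with both tight: 2.705 servings and 1.863 servings → $4.29.
banana + spinach: the both-tight solution has a negative serving — not a feasible corner.
So the least-cost plan costs $4.29.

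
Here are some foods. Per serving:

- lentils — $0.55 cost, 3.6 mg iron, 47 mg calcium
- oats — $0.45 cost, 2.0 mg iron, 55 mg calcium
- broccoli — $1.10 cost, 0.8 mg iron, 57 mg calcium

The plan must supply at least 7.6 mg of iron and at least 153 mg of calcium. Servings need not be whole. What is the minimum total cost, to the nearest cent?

For a min-cost LP with two ≥-constraints, a basic feasible solution has at most two positive variables.
lentils only: max(7.6/3.6, 153/47) = 3.255 servings → $1.79.
oats only: max(7.6/2.0, 153/55) = 3.8 servings → $1.71.
broccoli only: max(7.6/0.8, 153/57) = 9.5 servings → $10.45.
lentils + oats with both tight: 1.077 servings and 1.862 servings → $1.43.
lentils + broccoli with both tight: 1.854 servings and 1.155 servings → $2.29.
oats + broccoli: the both-tight solution has a negative serving — not a feasible corner.
So the least-cost plan costs $1.43.

$1.43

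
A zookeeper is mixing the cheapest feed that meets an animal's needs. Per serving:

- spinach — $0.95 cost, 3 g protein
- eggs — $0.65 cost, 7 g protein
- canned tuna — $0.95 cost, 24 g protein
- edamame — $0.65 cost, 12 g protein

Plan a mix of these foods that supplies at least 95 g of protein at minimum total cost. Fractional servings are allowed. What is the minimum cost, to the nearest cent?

Cost per g of protein: canned tuna $0.0396, edamame $0.0542, eggs $0.0929, spinach $0.3167.
With no serving limits, use only canned tuna: 95 g / 24 g = 3.958 servings × $0.95 = $3.76.

$3.76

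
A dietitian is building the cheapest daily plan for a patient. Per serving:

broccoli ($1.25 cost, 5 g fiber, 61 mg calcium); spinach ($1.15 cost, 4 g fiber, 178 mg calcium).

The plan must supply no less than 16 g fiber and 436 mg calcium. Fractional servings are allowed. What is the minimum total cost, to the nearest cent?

Minimising a linear cost over {fiber ≥ 16, calcium ≥ 436, servings ≥ 0} — the optimum is at a vertex, using one or two foods.
broccoli only: max(16/5, 436/61) = 7.148 servings → $8.93.
spinach only: max(16/4, 436/178) = 4 servings → $4.60.
broccoli + spinach with both tight: 1.709 servings and 1.864 servings → $4.28.
Cheapest feasible corner: $4.28.

$4.28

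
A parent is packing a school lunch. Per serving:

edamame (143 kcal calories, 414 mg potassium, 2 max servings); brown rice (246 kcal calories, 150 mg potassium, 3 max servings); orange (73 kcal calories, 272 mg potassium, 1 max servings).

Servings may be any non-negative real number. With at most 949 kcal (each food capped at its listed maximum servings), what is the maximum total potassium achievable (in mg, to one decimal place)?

Potassium per kcal: orange 3.726, edamame 2.895, brown rice 0.6098.
Take 1 serving of orange: uses 73 kcal, +272.0 mg potassium (running total 272.0 mg).
Take 2 servings of edamame: uses 286 kcal, +828.0 mg potassium (running total 1100.0 mg).
Take 2.398 servings of brown rice: uses 590 kcal, +359.8 mg potassium (running total 1459.8 mg).
Filling greedily by potassium-per-kcal is optimal for one linear limit, giving 1459.8 mg.

1459.8 mg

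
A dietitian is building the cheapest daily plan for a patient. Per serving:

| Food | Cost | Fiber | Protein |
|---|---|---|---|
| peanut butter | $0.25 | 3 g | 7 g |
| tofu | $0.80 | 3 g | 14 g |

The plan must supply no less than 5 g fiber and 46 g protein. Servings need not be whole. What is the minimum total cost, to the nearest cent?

$1.64

A basic optimal solution has at most two foods positive. Try each food alone and each pair with both targets met exactly.
peanut butter only: max(5/3, 46/7) = 6.571 servings → $1.64.
tofu only: max(5/3, 46/14) = 3.286 servings → $2.63.
peanut butter + tofu with both targets exact would need a negative amount; discard.
The minimum over all feasible corners is $1.64.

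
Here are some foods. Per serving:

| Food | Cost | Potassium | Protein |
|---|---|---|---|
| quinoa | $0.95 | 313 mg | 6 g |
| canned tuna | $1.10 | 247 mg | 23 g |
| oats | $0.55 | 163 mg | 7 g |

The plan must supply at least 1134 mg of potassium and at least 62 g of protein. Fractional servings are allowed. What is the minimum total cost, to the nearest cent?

This is a tiny linear program; its minimum lies at a vertex of the feasible set. List the vertices and price them.
quinoa only: max(1134/313, 62/6) = 10.33 servings → $9.82.
canned tuna only: max(1134/247, 62/23) = 4.591 servings → $5.05.
oats only: max(1134/163, 62/7) = 8.857 servings → $4.87.
quinoa + canned tuna with both tight: 1.884 servings and 2.204 servings → $4.21.
quinoa + oats: the both-tight solution has a negative serving — not a feasible corner.
canned tuna + oats with both tight: 1.073 servings and 5.331 servings → $4.11.
Cheapest feasible corner: $4.11.

$4.11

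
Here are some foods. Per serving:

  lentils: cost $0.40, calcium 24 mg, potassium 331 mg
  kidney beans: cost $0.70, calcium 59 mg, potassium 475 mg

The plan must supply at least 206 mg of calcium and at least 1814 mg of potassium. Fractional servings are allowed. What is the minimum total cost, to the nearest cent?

$2.57

For a min-cost LP with two ≥-constraints, a basic feasible solution has at most two positive variables.
lentils only: max(206/24, 1814/331) = 8.583 servings → $3.43.
kidney beans only: max(206/59, 1814/475) = 3.819 servings → $2.67.
lentils + kidney beans with both tight: 1.129 servings and 3.032 servings → $2.57.
The minimum over all feasible corners is $2.57.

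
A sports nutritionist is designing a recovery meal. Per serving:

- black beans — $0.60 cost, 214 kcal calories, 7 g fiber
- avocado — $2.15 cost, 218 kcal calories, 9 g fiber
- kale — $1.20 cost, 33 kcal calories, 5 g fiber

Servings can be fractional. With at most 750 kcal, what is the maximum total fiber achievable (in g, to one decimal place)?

113.6 g

Fiber per kcal: kale 0.1515, avocado 0.04128, black beans 0.03271.
With no serving limits, spend the whole calories allowance on kale: 750 kcal / 33 kcal × 5 g = 113.6 g.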